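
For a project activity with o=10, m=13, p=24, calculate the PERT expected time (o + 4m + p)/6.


te = (o + 4m + p) / 6
= (10 + 4×13 + 24) / 6
= (10 + 52 + 24) / 6
= 86 / 6
= 14.33


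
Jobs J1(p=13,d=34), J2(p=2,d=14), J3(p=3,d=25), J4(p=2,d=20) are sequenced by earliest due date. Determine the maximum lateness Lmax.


EDD order: J2 → J4 → J3 → J1
Completion and lateness:
  J2: C=2, d=14, L=2-14=-12
  J4: C=4, d=20, L=4-20=-16
  J3: C=7, d=25, L=7-25=-18
  J1: C=20, d=34, L=20-34=-14
Lmax = max(-12, -16, -18, -14)
= -12


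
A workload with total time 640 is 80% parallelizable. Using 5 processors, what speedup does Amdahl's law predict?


Amdahl's law: T_p = T × ((1-p) + p/N)
= 640 × ((1-0.8) + 0.8/5)
= 640 × (0.20 + 0.1600)
= 640 × 0.3600
= 230.40
Speedup = 640/230.40
= 2.78×


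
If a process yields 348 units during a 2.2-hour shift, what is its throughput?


Throughput = units / time
= 348 / 2.2
= 158.2 units/hour


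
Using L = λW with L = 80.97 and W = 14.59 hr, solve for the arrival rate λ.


Little's law: L = λW → λ = L / W
= 80.97 / 14.59
= 5.55 per hour


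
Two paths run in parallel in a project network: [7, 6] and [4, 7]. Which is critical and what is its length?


Path A: 7 + 6 = 13
Path B: 4 + 7 = 11
Critical path = longest = max(13, 11)
= 13 (Path A)


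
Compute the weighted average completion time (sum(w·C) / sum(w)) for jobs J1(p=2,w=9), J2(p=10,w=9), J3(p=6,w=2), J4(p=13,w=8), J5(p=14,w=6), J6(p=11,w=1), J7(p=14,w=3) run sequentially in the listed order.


Completion times:
  J1: C=2, w×C=9×2=18
  J2: C=12, w×C=9×12=108
  J3: C=18, w×C=2×18=36
  J4: C=31, w×C=8×31=248
  J5: C=45, w×C=6×45=270
  J6: C=56, w×C=1×56=56
  J7: C=70, w×C=3×70=210
Sum w×C = 946
Sum w = 38
Weighted avg = 946/38
= 24.89


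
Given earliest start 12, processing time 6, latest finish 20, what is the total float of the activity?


EF = ES + duration = 12 + 6 = 18
LS = LF - duration = 20 - 6 = 14
Total Float = LF - EF = 20 - 18
(or LS - ES = 14 - 12)
= 2


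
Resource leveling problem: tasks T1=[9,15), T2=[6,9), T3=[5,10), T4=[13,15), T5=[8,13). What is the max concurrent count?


Check each time point for overlaps:
  t=8: 3 tasks active (T2, T3, T5)
Max concurrent = 3


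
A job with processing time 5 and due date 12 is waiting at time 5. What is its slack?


Slack = due - current_time - processing
= 12 - 5 - 5
= 2


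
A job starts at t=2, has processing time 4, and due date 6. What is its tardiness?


Completion = start + processing = 2 + 4 = 6
Tardiness = max(0, C - d) = max(0, 6 - 6)
= max(0, 0)
= 0


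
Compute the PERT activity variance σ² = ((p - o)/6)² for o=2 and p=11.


σ² = ((p - o) / 6)² = (p - o)² / 36
= (11 - 2)² / 36
= 9² / 36
= 81 / 36
= 2.2500


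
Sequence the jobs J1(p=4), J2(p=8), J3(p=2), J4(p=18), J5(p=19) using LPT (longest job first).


LPT: sort by longest processing time first
  J5: p=19
  J4: p=18
  J2: p=8
  J1: p=4
  J3: p=2
Order: J5 → J4 → J2 → J1 → J3


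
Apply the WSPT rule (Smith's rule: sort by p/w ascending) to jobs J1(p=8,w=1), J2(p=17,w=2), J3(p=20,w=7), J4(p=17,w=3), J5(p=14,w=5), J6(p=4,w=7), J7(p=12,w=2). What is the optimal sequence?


WSPT (Smith's rule): sort by p/w ascending
  J6: p/w = 4/7 = 0.571
  J5: p/w = 14/5 = 2.800
  J3: p/w = 20/7 = 2.857
  J4: p/w = 17/3 = 5.667
  J7: p/w = 12/2 = 6.000
  J1: p/w = 8/1 = 8.000
  J2: p/w = 17/2 = 8.500
Order: J6 → J5 → J3 → J4 → J7 → J1 → J2


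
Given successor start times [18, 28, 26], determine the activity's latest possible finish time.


LF = min of all successor start times
Successors start at: [18, 28, 26]
LF = min(18, 28, 26)
= 18


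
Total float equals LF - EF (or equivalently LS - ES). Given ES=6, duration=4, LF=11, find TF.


EF = ES + duration = 6 + 4 = 10
LS = LF - duration = 11 - 4 = 7
Total Float = LF - EF = 11 - 10
(or LS - ES = 7 - 6)
= 1


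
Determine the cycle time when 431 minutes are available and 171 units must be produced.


Cycle time = available time / demand
= 431 / 171
= 2.52 min/unit


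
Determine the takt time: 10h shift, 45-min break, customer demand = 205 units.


Available = 10×60 - 45 = 555 min
Takt time = 555 / 205
= 2.71 min/unit


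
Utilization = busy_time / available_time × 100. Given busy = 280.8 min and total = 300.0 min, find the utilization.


Utilization = busy / total × 100
= 280.8 / 300.0 × 100
= 93.6%


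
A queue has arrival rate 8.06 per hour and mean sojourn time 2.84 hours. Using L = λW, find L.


Little's law: L = λ × W
= 8.06 × 2.84
= 22.89


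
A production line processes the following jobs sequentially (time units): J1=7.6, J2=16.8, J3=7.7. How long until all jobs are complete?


Sequential makespan: sum all processing times
= 7.6 + 16.8 + 7.7
= 32.1 time units


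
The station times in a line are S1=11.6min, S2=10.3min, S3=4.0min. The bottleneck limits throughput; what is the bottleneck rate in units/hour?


Bottleneck = longest station time
Station times: [11.6, 10.3, 4.0]
Max = 11.6 min
Rate = 60 / 11.6
= 5.17 units/hour (bottleneck: 11.6min)


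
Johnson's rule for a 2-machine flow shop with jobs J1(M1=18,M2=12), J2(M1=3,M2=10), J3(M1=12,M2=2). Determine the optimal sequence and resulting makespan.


Johnson's rule:
Group 1 (M1≤M2, sort by M1): ['J2']
Group 2 (M1>M2, sort desc M2): ['J1', 'J3']
Sequence: J2 → J1 → J3
Makespan calculation:
  J2: M1 done=3, M2 done=13
  J1: M1 done=21, M2 done=33
  J3: M1 done=33, M2 done=35
= Sequence: J2 → J1 → J3, Makespan: 35


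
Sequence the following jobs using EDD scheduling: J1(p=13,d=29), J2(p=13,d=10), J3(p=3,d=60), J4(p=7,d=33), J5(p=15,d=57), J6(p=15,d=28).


EDD: sort by earliest due date
  J2: d=10, p=13
  J6: d=28, p=15
  J1: d=29, p=13
  J4: d=33, p=7
  J5: d=57, p=15
  J3: d=60, p=3
Order: J2 → J6 → J1 → J4 → J5 → J3


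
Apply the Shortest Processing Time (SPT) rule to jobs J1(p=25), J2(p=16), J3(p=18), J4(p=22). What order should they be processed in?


SPT: sort by shortest processing time
  J2: p=16
  J3: p=18
  J4: p=22
  J1: p=25
Order: J2 → J3 → J4 → J1


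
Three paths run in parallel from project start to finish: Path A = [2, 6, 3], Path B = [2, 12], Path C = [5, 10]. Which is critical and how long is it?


Path A: 2 + 6 + 3 = 11
Path B: 2 + 12 = 14
Path C: 5 + 10 = 15
Critical path = longest = max(11, 14, 15)
= 15 (Path C)


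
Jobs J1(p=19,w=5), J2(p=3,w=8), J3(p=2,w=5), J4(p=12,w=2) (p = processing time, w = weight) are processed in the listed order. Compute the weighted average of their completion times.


Completion times:
  J1: C=19, w×C=5×19=95
  J2: C=22, w×C=8×22=176
  J3: C=24, w×C=5×24=120
  J4: C=36, w×C=2×36=72
Sum w×C = 463
Sum w = 20
Weighted avg = 463/20
= 23.15


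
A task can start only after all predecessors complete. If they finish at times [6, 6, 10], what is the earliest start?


ES = max of all predecessor completion times
Predecessors: [6, 6, 10]
ES = max(6, 6, 10)
= 10


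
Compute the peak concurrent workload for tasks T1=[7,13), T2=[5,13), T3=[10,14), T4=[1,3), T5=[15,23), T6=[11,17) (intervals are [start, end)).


Check each time point for overlaps:
  t=11: 4 tasks active (T1, T2, T3, T6)
Max concurrent = 4


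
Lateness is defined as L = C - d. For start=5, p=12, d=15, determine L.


Completion = 5 + 12 = 17
Lateness = C - d = 17 - 15
= 2


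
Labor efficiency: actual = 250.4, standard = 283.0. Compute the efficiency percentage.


Efficiency = (actual / standard) × 100
= (250.4 / 283.0) × 100
= 88.5%


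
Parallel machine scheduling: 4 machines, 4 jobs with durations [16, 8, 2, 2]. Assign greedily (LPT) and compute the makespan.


Jobs (LPT sorted): [16, 8, 2, 2]
Machines: 4
  J=16 → Machine 1 (load: 0+16=16)
  J=8 → Machine 2 (load: 0+8=8)
  J=2 → Machine 3 (load: 0+2=2)
  J=2 → Machine 4 (load: 0+2=2)
Machine loads: [16, 8, 2, 2]
Makespan = max = 16 time units


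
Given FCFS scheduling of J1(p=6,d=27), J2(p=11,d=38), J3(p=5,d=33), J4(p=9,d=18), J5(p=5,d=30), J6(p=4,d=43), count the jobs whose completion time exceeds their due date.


Completion vs due date:
  J1: C=6, d=27 → on time
  J2: C=17, d=38 → on time
  J3: C=22, d=33 → on time
  J4: C=31, d=18 → TARDY
  J5: C=36, d=30 → TARDY
  J6: C=40, d=43 → on time
Tardy jobs: J4, J5
Count = 2


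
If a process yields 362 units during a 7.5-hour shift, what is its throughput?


Throughput = units / time
= 362 / 7.5
= 48.3 units/hour


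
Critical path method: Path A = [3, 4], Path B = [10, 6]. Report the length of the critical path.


Path A: 3 + 4 = 7
Path B: 10 + 6 = 16
Critical path = longest = max(7, 16)
= 16 (Path B)


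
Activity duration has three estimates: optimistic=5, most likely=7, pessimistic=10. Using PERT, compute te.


te = (o + 4m + p) / 6
= (5 + 4×7 + 10) / 6
= (5 + 28 + 10) / 6
= 43 / 6
= 7.17


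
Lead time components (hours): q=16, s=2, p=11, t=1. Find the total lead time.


Lead time = queue + setup + processing + transit
= 16 + 2 + 11 + 1
= 30 hours


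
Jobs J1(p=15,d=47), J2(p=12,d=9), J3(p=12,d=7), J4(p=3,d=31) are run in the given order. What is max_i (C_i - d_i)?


Lateness per job (L = C - d):
  J1: C=15, d=47, L=-32
  J2: C=27, d=9, L=18
  J3: C=39, d=7, L=32
  J4: C=42, d=31, L=11
Lmax = max(-32, 18, 32, 11)
= 32


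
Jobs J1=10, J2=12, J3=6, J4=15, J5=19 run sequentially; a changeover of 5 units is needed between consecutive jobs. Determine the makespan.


Makespan = Σ processing + (n-1) × setup
= (10 + 12 + 6 + 15 + 19) + (5-1)×5
= 62 + 20
= 82 time units


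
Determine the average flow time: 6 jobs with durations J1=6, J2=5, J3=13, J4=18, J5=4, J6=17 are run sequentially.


Completion times:
  J1: completes at 6
  J2: completes at 11
  J3: completes at 24
  J4: completes at 42
  J5: completes at 46
  J6: completes at 63
Sum = 192
Average = 192/6
= 32.00


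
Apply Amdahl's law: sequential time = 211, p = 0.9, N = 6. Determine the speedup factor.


Amdahl's law: T_p = T × ((1-p) + p/N)
= 211 × ((1-0.9) + 0.9/6)
= 211 × (0.10 + 0.1500)
= 211 × 0.2500
= 52.75
Speedup = 211/52.75
= 4.00×


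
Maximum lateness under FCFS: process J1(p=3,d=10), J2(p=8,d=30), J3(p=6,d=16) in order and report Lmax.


Lateness per job (L = C - d):
  J1: C=3, d=10, L=-7
  J2: C=11, d=30, L=-19
  J3: C=17, d=16, L=1
Lmax = max(-7, -19, 1)
= 1


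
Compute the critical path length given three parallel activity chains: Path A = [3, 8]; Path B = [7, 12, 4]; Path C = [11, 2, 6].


Path A: 3 + 8 = 11
Path B: 7 + 12 + 4 = 23
Path C: 11 + 2 + 6 = 19
Critical path = longest = max(11, 23, 19)
= 23 (Path B)


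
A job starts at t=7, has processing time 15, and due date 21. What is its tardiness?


Completion = start + processing = 7 + 15 = 22
Tardiness = max(0, C - d) = max(0, 22 - 21)
= max(0, 1)
= 1


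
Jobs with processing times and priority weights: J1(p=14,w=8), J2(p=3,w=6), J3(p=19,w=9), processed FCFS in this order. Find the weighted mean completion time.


Completion times:
  J1: C=14, w×C=8×14=112
  J2: C=17, w×C=6×17=102
  J3: C=36, w×C=9×36=324
Sum w×C = 538
Sum w = 23
Weighted avg = 538/23
= 23.39


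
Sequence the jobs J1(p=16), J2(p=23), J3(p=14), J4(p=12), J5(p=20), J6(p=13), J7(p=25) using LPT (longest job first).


LPT: sort by longest processing time first
  J7: p=25
  J2: p=23
  J5: p=20
  J1: p=16
  J3: p=14
  J6: p=13
  J4: p=12
Order: J7 → J2 → J5 → J1 → J3 → J6 → J4


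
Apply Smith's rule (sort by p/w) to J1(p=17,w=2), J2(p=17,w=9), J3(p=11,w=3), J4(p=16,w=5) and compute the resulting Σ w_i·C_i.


WSPT order (by p/w): J2 → J4 → J3 → J1
  J2: C=17, w·C=9×17=153
  J4: C=33, w·C=5×33=165
  J3: C=44, w·C=3×44=132
  J1: C=61, w·C=2×61=122
Σ w·C = 572
= 572


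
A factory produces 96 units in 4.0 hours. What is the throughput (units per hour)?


Throughput = units / time
= 96 / 4.0
= 24.0 units/hour


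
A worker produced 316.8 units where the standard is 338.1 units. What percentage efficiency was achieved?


Efficiency = (actual / standard) × 100
= (316.8 / 338.1) × 100
= 93.7%


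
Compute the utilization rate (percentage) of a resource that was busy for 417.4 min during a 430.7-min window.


Utilization = busy / total × 100
= 417.4 / 430.7 × 100
= 96.9%


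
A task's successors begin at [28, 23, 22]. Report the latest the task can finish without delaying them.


LF = min of all successor start times
Successors start at: [28, 23, 22]
LF = min(28, 23, 22)
= 22


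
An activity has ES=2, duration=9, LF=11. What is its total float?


EF = ES + duration = 2 + 9 = 11
LS = LF - duration = 11 - 9 = 2
Total Float = LF - EF = 11 - 11
(or LS - ES = 2 - 2)
= 0


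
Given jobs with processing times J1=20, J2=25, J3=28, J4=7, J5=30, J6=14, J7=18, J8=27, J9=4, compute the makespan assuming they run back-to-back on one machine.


Sequential makespan: sum all processing times
= 20 + 25 + 28 + 7 + 30 + 14 + 18 + 27 + 4
= 173 time units


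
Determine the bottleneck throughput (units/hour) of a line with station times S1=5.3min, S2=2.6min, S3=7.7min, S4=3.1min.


Bottleneck = longest station time
Station times: [5.3, 2.6, 7.7, 3.1]
Max = 7.7 min
Rate = 60 / 7.7
= 7.79 units/hour (bottleneck: 7.7min)


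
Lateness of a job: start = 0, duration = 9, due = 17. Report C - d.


Completion = 0 + 9 = 9
Lateness = C - d = 9 - 17
= -8


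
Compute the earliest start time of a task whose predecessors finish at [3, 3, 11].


ES = max of all predecessor completion times
Predecessors: [3, 3, 11]
ES = max(3, 3, 11)
= 11


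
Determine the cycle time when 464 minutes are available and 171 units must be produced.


Cycle time = available time / demand
= 464 / 171
= 2.71 min/unit


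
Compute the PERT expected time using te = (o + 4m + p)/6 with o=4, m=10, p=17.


te = (o + 4m + p) / 6
= (4 + 4×10 + 17) / 6
= (4 + 40 + 17) / 6
= 61 / 6
= 10.17


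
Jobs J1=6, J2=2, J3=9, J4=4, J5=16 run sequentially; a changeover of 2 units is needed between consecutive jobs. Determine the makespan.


Makespan = Σ processing + (n-1) × setup
= (6 + 2 + 9 + 4 + 16) + (5-1)×2
= 37 + 8
= 45 time units


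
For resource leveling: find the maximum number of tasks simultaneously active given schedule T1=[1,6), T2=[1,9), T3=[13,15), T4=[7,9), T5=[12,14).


Check each time point for overlaps:
  t=1: 2 tasks active (T1, T2)
Max concurrent = 2


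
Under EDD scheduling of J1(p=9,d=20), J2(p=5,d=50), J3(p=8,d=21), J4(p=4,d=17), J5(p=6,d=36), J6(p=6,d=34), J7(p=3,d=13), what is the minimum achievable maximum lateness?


EDD order: J7 → J4 → J1 → J3 → J6 → J5 → J2
Completion and lateness:
  J7: C=3, d=13, L=3-13=-10
  J4: C=7, d=17, L=7-17=-10
  J1: C=16, d=20, L=16-20=-4
  J3: C=24, d=21, L=24-21=3
  J6: C=30, d=34, L=30-34=-4
  J5: C=36, d=36, L=36-36=0
  J2: C=41, d=50, L=41-50=-9
Lmax = max(-10, -10, -4, 3, -4, 0, -9)
= 3


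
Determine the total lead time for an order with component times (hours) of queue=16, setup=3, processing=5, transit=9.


Lead time = queue + setup + processing + transit
= 16 + 3 + 5 + 9
= 33 hours


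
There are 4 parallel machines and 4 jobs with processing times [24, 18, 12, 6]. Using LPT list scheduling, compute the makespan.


Jobs (LPT sorted): [24, 18, 12, 6]
Machines: 4
  J=24 → Machine 1 (load: 0+24=24)
  J=18 → Machine 2 (load: 0+18=18)
  J=12 → Machine 3 (load: 0+12=12)
  J=6 → Machine 4 (load: 0+6=6)
Machine loads: [24, 18, 12, 6]
Makespan = max = 24 time units


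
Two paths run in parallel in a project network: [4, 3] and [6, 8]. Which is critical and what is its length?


Path A: 4 + 3 = 7
Path B: 6 + 8 = 14
Critical path = longest = max(7, 14)
= 14 (Path B)


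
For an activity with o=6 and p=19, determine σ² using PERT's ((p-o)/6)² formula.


σ² = ((p - o) / 6)² = (p - o)² / 36
= (19 - 6)² / 36
= 13² / 36
= 169 / 36
= 4.6944


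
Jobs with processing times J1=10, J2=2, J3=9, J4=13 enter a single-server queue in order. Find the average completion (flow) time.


Completion times:
  J1: completes at 10
  J2: completes at 12
  J3: completes at 21
  J4: completes at 34
Sum = 77
Average = 77/4
= 19.25


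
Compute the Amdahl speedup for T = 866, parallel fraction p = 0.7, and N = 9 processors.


Amdahl's law: T_p = T × ((1-p) + p/N)
= 866 × ((1-0.7) + 0.7/9)
= 866 × (0.30 + 0.0778)
= 866 × 0.3778
= 327.16
Speedup = 866/327.16
= 2.65×


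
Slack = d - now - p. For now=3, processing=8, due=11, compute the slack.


Slack = due - current_time - processing
= 11 - 3 - 8
= 0


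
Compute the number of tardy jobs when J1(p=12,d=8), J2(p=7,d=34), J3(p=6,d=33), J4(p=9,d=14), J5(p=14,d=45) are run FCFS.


Completion vs due date:
  J1: C=12, d=8 → TARDY
  J2: C=19, d=34 → on time
  J3: C=25, d=33 → on time
  J4: C=34, d=14 → TARDY
  J5: C=48, d=45 → TARDY
Tardy jobs: J1, J4, J5
Count = 3


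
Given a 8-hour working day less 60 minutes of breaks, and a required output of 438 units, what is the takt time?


Available = 8×60 - 60 = 420 min
Takt time = 420 / 438
= 0.96 min/unit


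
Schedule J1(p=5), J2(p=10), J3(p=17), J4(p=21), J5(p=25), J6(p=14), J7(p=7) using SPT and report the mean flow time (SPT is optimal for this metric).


SPT order: J1 → J7 → J2 → J6 → J3 → J4 → J5
Completion times:
  J1: C=5
  J7: C=12
  J2: C=22
  J6: C=36
  J3: C=53
  J4: C=74
  J5: C=99
Sum = 301, n = 7
Mean flow = 301/7
= 43.00


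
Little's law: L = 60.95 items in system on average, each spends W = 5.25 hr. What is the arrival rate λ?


Little's law: L = λW → λ = L / W
= 60.95 / 5.25
= 11.61 per hour


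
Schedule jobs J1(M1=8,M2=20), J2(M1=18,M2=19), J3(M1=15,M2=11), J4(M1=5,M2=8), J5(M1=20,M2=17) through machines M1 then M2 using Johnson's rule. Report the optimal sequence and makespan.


Johnson's rule:
Group 1 (M1≤M2, sort by M1): ['J4', 'J1', 'J2']
Group 2 (M1>M2, sort desc M2): ['J5', 'J3']
Sequence: J4 → J1 → J2 → J5 → J3
Makespan calculation:
  J4: M1 done=5, M2 done=13
  J1: M1 done=13, M2 done=33
  J2: M1 done=31, M2 done=52
  J5: M1 done=51, M2 done=69
  J3: M1 done=66, M2 done=80
= Sequence: J4 → J1 → J2 → J5 → J3, Makespan: 80


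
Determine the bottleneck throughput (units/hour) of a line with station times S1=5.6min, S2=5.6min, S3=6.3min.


Bottleneck = longest station time
Station times: [5.6, 5.6, 6.3]
Max = 6.3 min
Rate = 60 / 6.3
= 9.52 units/hour (bottleneck: 6.3min)


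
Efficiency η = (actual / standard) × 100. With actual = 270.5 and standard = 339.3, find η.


Efficiency = (actual / standard) × 100
= (270.5 / 339.3) × 100
= 79.7%


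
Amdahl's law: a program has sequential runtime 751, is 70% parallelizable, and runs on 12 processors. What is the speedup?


Amdahl's law: T_p = T × ((1-p) + p/N)
= 751 × ((1-0.7) + 0.7/12)
= 751 × (0.30 + 0.0583)
= 751 × 0.3583
= 269.11
Speedup = 751/269.11
= 2.79×


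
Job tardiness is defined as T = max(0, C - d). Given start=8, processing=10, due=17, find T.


Completion = start + processing = 8 + 10 = 18
Tardiness = max(0, C - d) = max(0, 18 - 17)
= max(0, 1)
= 1


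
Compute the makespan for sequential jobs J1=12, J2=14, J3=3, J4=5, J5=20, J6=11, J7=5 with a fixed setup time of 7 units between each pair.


Makespan = Σ processing + (n-1) × setup
= (12 + 14 + 3 + 5 + 20 + 11 + 5) + (7-1)×7
= 70 + 42
= 112 time units


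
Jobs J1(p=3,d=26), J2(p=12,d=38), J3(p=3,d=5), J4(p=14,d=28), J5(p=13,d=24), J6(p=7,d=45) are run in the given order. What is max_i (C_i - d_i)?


Lateness per job (L = C - d):
  J1: C=3, d=26, L=-23
  J2: C=15, d=38, L=-23
  J3: C=18, d=5, L=13
  J4: C=32, d=28, L=4
  J5: C=45, d=24, L=21
  J6: C=52, d=45, L=7
Lmax = max(-23, -23, 13, 4, 21, 7)
= 21


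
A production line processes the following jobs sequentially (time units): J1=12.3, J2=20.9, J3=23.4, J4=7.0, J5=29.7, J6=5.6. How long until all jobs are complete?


Sequential makespan: sum all processing times
= 12.3 + 20.9 + 23.4 + 7.0 + 29.7 + 5.6
= 98.9 time units


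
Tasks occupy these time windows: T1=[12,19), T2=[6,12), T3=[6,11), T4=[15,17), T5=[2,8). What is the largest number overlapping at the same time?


Check each time point for overlaps:
  t=6: 3 tasks active (T2, T3, T5)
Max concurrent = 3


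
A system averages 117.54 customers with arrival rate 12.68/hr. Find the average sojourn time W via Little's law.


Little's law: L = λW → W = L / λ
= 117.54 / 12.68
= 9.27 hours


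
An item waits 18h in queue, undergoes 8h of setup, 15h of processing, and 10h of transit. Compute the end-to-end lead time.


Lead time = queue + setup + processing + transit
= 18 + 8 + 15 + 10
= 51 hours


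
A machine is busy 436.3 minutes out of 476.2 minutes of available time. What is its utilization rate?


Utilization = busy / total × 100
= 436.3 / 476.2 × 100
= 91.6%


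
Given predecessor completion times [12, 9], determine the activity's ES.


ES = max of all predecessor completion times
Predecessors: [12, 9]
ES = max(12, 9)
= 12


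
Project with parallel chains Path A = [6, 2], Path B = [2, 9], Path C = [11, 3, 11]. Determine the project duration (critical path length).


Path A: 6 + 2 = 8
Path B: 2 + 9 = 11
Path C: 11 + 3 + 11 = 25
Critical path = longest = max(8, 11, 25)
= 25 (Path C)


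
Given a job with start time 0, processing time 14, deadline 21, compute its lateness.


Completion = 0 + 14 = 14
Lateness = C - d = 14 - 21
= -7


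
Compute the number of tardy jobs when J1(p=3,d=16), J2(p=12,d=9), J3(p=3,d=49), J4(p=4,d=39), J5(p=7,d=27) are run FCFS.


Completion vs due date:
  J1: C=3, d=16 → on time
  J2: C=15, d=9 → TARDY
  J3: C=18, d=49 → on time
  J4: C=22, d=39 → on time
  J5: C=29, d=27 → TARDY
Tardy jobs: J2, J5
Count = 2


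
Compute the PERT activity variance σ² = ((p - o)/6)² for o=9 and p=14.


σ² = ((p - o) / 6)² = (p - o)² / 36
= (14 - 9)² / 36
= 5² / 36
= 25 / 36
= 0.6944


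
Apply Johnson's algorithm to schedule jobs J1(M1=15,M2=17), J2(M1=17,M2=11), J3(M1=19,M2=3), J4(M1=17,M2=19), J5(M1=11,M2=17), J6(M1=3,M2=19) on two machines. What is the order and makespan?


Johnson's rule:
Group 1 (M1≤M2, sort by M1): ['J6', 'J5', 'J1', 'J4']
Group 2 (M1>M2, sort desc M2): ['J2', 'J3']
Sequence: J6 → J5 → J1 → J4 → J2 → J3
Makespan calculation:
  J6: M1 done=3, M2 done=22
  J5: M1 done=14, M2 done=39
  J1: M1 done=29, M2 done=56
  J4: M1 done=46, M2 done=75
  J2: M1 done=63, M2 done=86
  J3: M1 done=82, M2 done=89
= Sequence: J6 → J5 → J1 → J4 → J2 → J3, Makespan: 89


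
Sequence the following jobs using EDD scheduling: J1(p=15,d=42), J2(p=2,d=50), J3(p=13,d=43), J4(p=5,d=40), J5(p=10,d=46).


EDD: sort by earliest due date
  J4: d=40, p=5
  J1: d=42, p=15
  J3: d=43, p=13
  J5: d=46, p=10
  J2: d=50, p=2
Order: J4 → J1 → J3 → J5 → J2


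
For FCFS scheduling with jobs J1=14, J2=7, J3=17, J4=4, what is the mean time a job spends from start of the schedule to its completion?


Completion times:
  J1: completes at 14
  J2: completes at 21
  J3: completes at 38
  J4: completes at 42
Sum = 115
Average = 115/4
= 28.75


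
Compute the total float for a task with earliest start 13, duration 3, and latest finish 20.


EF = ES + duration = 13 + 3 = 16
LS = LF - duration = 20 - 3 = 17
Total Float = LF - EF = 20 - 16
(or LS - ES = 17 - 13)
= 4


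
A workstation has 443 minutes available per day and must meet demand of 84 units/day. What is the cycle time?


Cycle time = available time / demand
= 443 / 84
= 5.27 min/unit


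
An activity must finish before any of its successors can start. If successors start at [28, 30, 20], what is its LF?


LF = min of all successor start times
Successors start at: [28, 30, 20]
LF = min(28, 30, 20)
= 20


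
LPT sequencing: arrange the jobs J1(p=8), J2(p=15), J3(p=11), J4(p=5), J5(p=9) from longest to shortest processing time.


LPT: sort by longest processing time first
  J2: p=15
  J3: p=11
  J5: p=9
  J1: p=8
  J4: p=5
Order: J2 → J3 → J5 → J1 → J4


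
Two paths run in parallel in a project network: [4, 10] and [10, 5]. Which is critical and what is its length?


Path A: 4 + 10 = 14
Path B: 10 + 5 = 15
Critical path = longest = max(14, 15)
= 15 (Path B)


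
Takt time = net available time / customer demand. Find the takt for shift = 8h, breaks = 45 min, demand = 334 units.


Available = 8×60 - 45 = 435 min
Takt time = 435 / 334
= 1.30 min/unit


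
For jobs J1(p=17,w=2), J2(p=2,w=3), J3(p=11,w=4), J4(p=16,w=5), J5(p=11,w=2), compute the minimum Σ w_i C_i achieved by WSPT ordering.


WSPT order (by p/w): J2 → J3 → J4 → J5 → J1
  J2: C=2, w·C=3×2=6
  J3: C=13, w·C=4×13=52
  J4: C=29, w·C=5×29=145
  J5: C=40, w·C=2×40=80
  J1: C=57, w·C=2×57=114
Σ w·C = 397
= 397


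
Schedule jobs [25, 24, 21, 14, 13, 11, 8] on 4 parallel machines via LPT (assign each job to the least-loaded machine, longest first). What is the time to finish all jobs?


Jobs (LPT sorted): [25, 24, 21, 14, 13, 11, 8]
Machines: 4
  J=25 → Machine 1 (load: 0+25=25)
  J=24 → Machine 2 (load: 0+24=24)
  J=21 → Machine 3 (load: 0+21=21)
  J=14 → Machine 4 (load: 0+14=14)
  J=13 → Machine 4 (load: 14+13=27)
  J=11 → Machine 3 (load: 21+11=32)
  J=8 → Machine 2 (load: 24+8=32)
Machine loads: [25, 32, 32, 27]
Makespan = max = 32 time units


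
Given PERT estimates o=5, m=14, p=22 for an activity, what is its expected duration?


te = (o + 4m + p) / 6
= (5 + 4×14 + 22) / 6
= (5 + 56 + 22) / 6
= 83 / 6
= 13.83


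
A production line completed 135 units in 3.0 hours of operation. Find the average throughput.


Throughput = units / time
= 135 / 3.0
= 45.0 units/hour


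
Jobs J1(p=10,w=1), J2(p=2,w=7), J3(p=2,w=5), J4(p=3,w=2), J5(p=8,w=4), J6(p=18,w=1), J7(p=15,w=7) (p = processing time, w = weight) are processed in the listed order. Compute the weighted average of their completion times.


Completion times:
  J1: C=10, w×C=1×10=10
  J2: C=12, w×C=7×12=84
  J3: C=14, w×C=5×14=70
  J4: C=17, w×C=2×17=34
  J5: C=25, w×C=4×25=100
  J6: C=43, w×C=1×43=43
  J7: C=58, w×C=7×58=406
Sum w×C = 747
Sum w = 27
Weighted avg = 747/27
= 27.67


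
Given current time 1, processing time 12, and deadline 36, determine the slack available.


Slack = due - current_time - processing
= 36 - 1 - 12
= 23


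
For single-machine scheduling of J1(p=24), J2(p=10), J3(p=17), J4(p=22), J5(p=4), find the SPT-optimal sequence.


SPT: sort by shortest processing time
  J5: p=4
  J2: p=10
  J3: p=17
  J4: p=22
  J1: p=24
Order: J5 → J2 → J3 → J4 → J1


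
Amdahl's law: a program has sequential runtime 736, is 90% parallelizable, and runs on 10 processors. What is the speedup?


Amdahl's law: T_p = T × ((1-p) + p/N)
= 736 × ((1-0.9) + 0.9/10)
= 736 × (0.10 + 0.0900)
= 736 × 0.1900
= 139.84
Speedup = 736/139.84
= 5.26×


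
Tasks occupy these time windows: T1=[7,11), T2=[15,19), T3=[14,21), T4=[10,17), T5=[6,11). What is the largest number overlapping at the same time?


Check each time point for overlaps:
  t=10: 3 tasks active (T1, T4, T5)
Max concurrent = 3


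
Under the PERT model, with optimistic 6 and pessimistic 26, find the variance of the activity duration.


σ² = ((p - o) / 6)² = (p - o)² / 36
= (26 - 6)² / 36
= 20² / 36
= 400 / 36
= 11.1111


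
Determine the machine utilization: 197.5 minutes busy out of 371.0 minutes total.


Utilization = busy / total × 100
= 197.5 / 371.0 × 100
= 53.2%


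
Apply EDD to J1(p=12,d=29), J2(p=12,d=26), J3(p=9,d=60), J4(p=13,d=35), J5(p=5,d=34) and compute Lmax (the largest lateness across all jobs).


EDD order: J2 → J1 → J5 → J4 → J3
Completion and lateness:
  J2: C=12, d=26, L=12-26=-14
  J1: C=24, d=29, L=24-29=-5
  J5: C=29, d=34, L=29-34=-5
  J4: C=42, d=35, L=42-35=7
  J3: C=51, d=60, L=51-60=-9
Lmax = max(-14, -5, -5, 7, -9)
= 7


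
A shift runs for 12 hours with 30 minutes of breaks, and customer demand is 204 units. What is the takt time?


Available = 12×60 - 30 = 690 min
Takt time = 690 / 204
= 3.38 min/unit


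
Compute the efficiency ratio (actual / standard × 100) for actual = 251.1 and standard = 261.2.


Efficiency = (actual / standard) × 100
= (251.1 / 261.2) × 100
= 96.1%


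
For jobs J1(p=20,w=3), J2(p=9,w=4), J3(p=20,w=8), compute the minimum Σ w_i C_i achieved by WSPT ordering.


WSPT order (by p/w): J2 → J3 → J1
  J2: C=9, w·C=4×9=36
  J3: C=29, w·C=8×29=232
  J1: C=49, w·C=3×49=147
Σ w·C = 415
= 415


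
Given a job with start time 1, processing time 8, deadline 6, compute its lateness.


Completion = 1 + 8 = 9
Lateness = C - d = 9 - 6
= 3


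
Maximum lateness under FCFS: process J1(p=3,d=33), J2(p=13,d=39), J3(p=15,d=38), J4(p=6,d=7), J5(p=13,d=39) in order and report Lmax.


Lateness per job (L = C - d):
  J1: C=3, d=33, L=-30
  J2: C=16, d=39, L=-23
  J3: C=31, d=38, L=-7
  J4: C=37, d=7, L=30
  J5: C=50, d=39, L=11
Lmax = max(-30, -23, -7, 30, 11)
= 30


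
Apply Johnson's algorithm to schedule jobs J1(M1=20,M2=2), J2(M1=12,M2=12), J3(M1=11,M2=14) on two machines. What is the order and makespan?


Johnson's rule:
Group 1 (M1≤M2, sort by M1): ['J3', 'J2']
Group 2 (M1>M2, sort desc M2): ['J1']
Sequence: J3 → J2 → J1
Makespan calculation:
  J3: M1 done=11, M2 done=25
  J2: M1 done=23, M2 done=37
  J1: M1 done=43, M2 done=45
= Sequence: J3 → J2 → J1, Makespan: 45


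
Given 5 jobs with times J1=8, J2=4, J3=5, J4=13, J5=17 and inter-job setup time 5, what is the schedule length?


Makespan = Σ processing + (n-1) × setup
= (8 + 4 + 5 + 13 + 17) + (5-1)×5
= 47 + 20
= 67 time units


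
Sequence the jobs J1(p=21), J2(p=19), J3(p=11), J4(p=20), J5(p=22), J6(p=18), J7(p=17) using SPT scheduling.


SPT: sort by shortest processing time
  J3: p=11
  J7: p=17
  J6: p=18
  J2: p=19
  J4: p=20
  J1: p=21
  J5: p=22
Order: J3 → J7 → J6 → J2 → J4 → J1 → J5


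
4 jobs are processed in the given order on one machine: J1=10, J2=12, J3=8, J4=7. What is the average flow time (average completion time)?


Completion times:
  J1: completes at 10
  J2: completes at 22
  J3: completes at 30
  J4: completes at 37
Sum = 99
Average = 99/4
= 24.75


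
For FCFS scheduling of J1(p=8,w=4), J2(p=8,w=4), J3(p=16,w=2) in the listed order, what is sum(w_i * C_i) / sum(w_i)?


Completion times:
  J1: C=8, w×C=4×8=32
  J2: C=16, w×C=4×16=64
  J3: C=32, w×C=2×32=64
Sum w×C = 160
Sum w = 10
Weighted avg = 160/10
= 16.00


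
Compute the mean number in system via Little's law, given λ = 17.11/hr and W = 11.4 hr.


Little's law: L = λ × W
= 17.11 × 11.4
= 195.05


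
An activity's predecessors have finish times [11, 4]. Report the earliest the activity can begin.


ES = max of all predecessor completion times
Predecessors: [11, 4]
ES = max(11, 4)
= 11


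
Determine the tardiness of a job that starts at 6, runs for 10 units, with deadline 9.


Completion = start + processing = 6 + 10 = 16
Tardiness = max(0, C - d) = max(0, 16 - 9)
= max(0, 7)
= 7


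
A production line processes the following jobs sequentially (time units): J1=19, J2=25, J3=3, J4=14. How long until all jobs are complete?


Sequential makespan: sum all processing times
= 19 + 25 + 3 + 14
= 61 time units


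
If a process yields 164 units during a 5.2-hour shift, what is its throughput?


Throughput = units / time
= 164 / 5.2
= 31.5 units/hour


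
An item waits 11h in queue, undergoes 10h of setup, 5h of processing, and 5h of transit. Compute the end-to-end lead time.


Lead time = queue + setup + processing + transit
= 11 + 10 + 5 + 5
= 31 hours


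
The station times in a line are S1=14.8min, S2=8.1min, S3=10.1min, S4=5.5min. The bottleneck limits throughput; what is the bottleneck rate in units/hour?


Bottleneck = longest station time
Station times: [14.8, 8.1, 10.1, 5.5]
Max = 14.8 min
Rate = 60 / 14.8
= 4.05 units/hour (bottleneck: 14.8min)


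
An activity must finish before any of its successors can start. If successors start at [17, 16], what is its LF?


LF = min of all successor start times
Successors start at: [17, 16]
LF = min(17, 16)
= 16


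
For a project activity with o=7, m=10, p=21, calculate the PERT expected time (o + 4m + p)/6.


te = (o + 4m + p) / 6
= (7 + 4×10 + 21) / 6
= (7 + 40 + 21) / 6
= 68 / 6
= 11.33


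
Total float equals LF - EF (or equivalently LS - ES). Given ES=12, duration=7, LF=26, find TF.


EF = ES + duration = 12 + 7 = 19
LS = LF - duration = 26 - 7 = 19
Total Float = LF - EF = 26 - 19
(or LS - ES = 19 - 12)
= 7


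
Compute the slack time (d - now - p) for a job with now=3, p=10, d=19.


Slack = due - current_time - processing
= 19 - 3 - 10
= 6


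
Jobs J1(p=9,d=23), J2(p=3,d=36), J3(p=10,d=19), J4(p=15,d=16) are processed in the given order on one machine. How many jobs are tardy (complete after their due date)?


Completion vs due date:
  J1: C=9, d=23 → on time
  J2: C=12, d=36 → on time
  J3: C=22, d=19 → TARDY
  J4: C=37, d=16 → TARDY
Tardy jobs: J3, J4
Count = 2


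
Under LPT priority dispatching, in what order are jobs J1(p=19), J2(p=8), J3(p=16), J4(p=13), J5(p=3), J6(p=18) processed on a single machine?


LPT: sort by longest processing time first
  J1: p=19
  J6: p=18
  J3: p=16
  J4: p=13
  J2: p=8
  J5: p=3
Order: J1 → J6 → J3 → J4 → J2 → J5


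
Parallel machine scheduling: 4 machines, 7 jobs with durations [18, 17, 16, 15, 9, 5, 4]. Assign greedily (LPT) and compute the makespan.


Jobs (LPT sorted): [18, 17, 16, 15, 9, 5, 4]
Machines: 4
  J=18 → Machine 1 (load: 0+18=18)
  J=17 → Machine 2 (load: 0+17=17)
  J=16 → Machine 3 (load: 0+16=16)
  J=15 → Machine 4 (load: 0+15=15)
  J=9 → Machine 4 (load: 15+9=24)
  J=5 → Machine 3 (load: 16+5=21)
  J=4 → Machine 2 (load: 17+4=21)
Machine loads: [18, 21, 21, 24]
Makespan = max = 24 time units


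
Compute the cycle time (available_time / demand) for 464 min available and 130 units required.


Cycle time = available time / demand
= 464 / 130
= 3.57 min/unit


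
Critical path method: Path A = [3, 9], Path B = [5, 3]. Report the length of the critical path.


Path A: 3 + 9 = 12
Path B: 5 + 3 = 8
Critical path = longest = max(12, 8)
= 12 (Path A)


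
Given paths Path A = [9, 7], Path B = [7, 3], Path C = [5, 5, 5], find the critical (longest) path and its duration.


Path A: 9 + 7 = 16
Path B: 7 + 3 = 10
Path C: 5 + 5 + 5 = 15
Critical path = longest = max(16, 10, 15)
= 16 (Path A)


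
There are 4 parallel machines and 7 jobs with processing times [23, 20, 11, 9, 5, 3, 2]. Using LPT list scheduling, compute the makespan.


Jobs (LPT sorted): [23, 20, 11, 9, 5, 3, 2]
Machines: 4
  J=23 → Machine 1 (load: 0+23=23)
  J=20 → Machine 2 (load: 0+20=20)
  J=11 → Machine 3 (load: 0+11=11)
  J=9 → Machine 4 (load: 0+9=9)
  J=5 → Machine 4 (load: 9+5=14)
  J=3 → Machine 3 (load: 11+3=14)
  J=2 → Machine 3 (load: 14+2=16)
Machine loads: [23, 20, 16, 14]
Makespan = max = 23 time units


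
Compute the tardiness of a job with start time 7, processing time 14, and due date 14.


Completion = start + processing = 7 + 14 = 21
Tardiness = max(0, C - d) = max(0, 21 - 14)
= max(0, 7)
= 7


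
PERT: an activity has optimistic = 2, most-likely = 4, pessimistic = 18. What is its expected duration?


te = (o + 4m + p) / 6
= (2 + 4×4 + 18) / 6
= (2 + 16 + 18) / 6
= 36 / 6
= 6.00


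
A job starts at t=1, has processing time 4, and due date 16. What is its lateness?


Completion = 1 + 4 = 5
Lateness = C - d = 5 - 16
= -11


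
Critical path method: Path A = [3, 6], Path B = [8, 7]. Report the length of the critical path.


Path A: 3 + 6 = 9
Path B: 8 + 7 = 15
Critical path = longest = max(9, 15)
= 15 (Path B)


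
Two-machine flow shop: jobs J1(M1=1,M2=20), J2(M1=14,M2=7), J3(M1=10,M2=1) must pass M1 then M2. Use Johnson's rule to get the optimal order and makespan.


Johnson's rule:
Group 1 (M1≤M2, sort by M1): ['J1']
Group 2 (M1>M2, sort desc M2): ['J2', 'J3']
Sequence: J1 → J2 → J3
Makespan calculation:
  J1: M1 done=1, M2 done=21
  J2: M1 done=15, M2 done=28
  J3: M1 done=25, M2 done=29
= Sequence: J1 → J2 → J3, Makespan: 29


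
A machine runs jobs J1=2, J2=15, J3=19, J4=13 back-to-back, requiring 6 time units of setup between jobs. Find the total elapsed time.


Makespan = Σ processing + (n-1) × setup
= (2 + 15 + 19 + 13) + (4-1)×6
= 49 + 18
= 67 time units


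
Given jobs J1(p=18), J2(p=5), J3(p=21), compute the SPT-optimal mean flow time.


SPT order: J2 → J1 → J3
Completion times:
  J2: C=5
  J1: C=23
  J3: C=44
Sum = 72, n = 3
Mean flow = 72/3
= 24.00


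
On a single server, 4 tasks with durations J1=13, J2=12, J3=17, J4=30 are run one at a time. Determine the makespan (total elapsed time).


Sequential makespan: sum all processing times
= 13 + 12 + 17 + 30
= 72 time units


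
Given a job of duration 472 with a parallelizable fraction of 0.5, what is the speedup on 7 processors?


Amdahl's law: T_p = T × ((1-p) + p/N)
= 472 × ((1-0.5) + 0.5/7)
= 472 × (0.50 + 0.0714)
= 472 × 0.5714
= 269.71
Speedup = 472/269.71
= 1.75×


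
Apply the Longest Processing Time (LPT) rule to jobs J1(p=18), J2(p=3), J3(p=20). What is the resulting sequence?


LPT: sort by longest processing time first
  J3: p=20
  J1: p=18
  J2: p=3
Order: J3 → J1 → J2


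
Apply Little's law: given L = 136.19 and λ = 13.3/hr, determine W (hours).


Little's law: L = λW → W = L / λ
= 136.19 / 13.3
= 10.24 hours


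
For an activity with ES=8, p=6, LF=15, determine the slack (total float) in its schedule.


EF = ES + duration = 8 + 6 = 14
LS = LF - duration = 15 - 6 = 9
Total Float = LF - EF = 15 - 14
(or LS - ES = 9 - 8)
= 1


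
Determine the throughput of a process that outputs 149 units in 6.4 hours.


Throughput = units / time
= 149 / 6.4
= 23.3 units/hour


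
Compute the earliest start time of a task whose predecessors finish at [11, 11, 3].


ES = max of all predecessor completion times
Predecessors: [11, 11, 3]
ES = max(11, 11, 3)
= 11


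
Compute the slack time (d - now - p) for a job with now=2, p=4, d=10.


Slack = due - current_time - processing
= 10 - 2 - 4
= 4


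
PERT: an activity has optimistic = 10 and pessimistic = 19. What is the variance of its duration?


σ² = ((p - o) / 6)² = (p - o)² / 36
= (19 - 10)² / 36
= 9² / 36
= 81 / 36
= 2.2500


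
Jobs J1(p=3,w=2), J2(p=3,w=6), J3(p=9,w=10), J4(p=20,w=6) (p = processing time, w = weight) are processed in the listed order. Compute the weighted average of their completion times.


Completion times:
  J1: C=3, w×C=2×3=6
  J2: C=6, w×C=6×6=36
  J3: C=15, w×C=10×15=150
  J4: C=35, w×C=6×35=210
Sum w×C = 402
Sum w = 24
Weighted avg = 402/24
= 16.75


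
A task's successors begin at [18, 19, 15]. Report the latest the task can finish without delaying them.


LF = min of all successor start times
Successors start at: [18, 19, 15]
LF = min(18, 19, 15)
= 15


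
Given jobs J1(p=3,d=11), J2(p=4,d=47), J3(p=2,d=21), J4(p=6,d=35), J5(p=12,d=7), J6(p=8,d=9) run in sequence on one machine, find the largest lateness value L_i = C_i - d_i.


Lateness per job (L = C - d):
  J1: C=3, d=11, L=-8
  J2: C=7, d=47, L=-40
  J3: C=9, d=21, L=-12
  J4: C=15, d=35, L=-20
  J5: C=27, d=7, L=20
  J6: C=35, d=9, L=26
Lmax = max(-8, -40, -12, -20, 20, 26)
= 26


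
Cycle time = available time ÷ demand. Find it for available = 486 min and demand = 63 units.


Cycle time = available time / demand
= 486 / 63
= 7.71 min/unit
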